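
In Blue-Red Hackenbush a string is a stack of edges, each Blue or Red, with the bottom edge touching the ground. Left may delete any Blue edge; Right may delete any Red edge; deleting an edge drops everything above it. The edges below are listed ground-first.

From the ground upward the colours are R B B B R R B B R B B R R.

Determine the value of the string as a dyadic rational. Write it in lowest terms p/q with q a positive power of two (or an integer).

-807/4096

Recurse on prefixes of the 13-edge string R B B B R R B B R B B R R:
1 of 13 · R · max L −∞ · min R 0 -> -1
2 of 13 · RB · max L -1 · min R 0 -> -1/2
3 of 13 · RBB · max L -1/2 · min R 0 -> -1/4
4 of 13 · RBBB · max L -1/4 · min R 0 -> -1/8
5 of 13 · RBBBR · max L -1/4 · min R -1/8 -> -3/16
6 of 13 · RBBBRR · max L -1/4 · min R -3/16 -> -7/32
7 of 13 · RBBBRRB · max L -7/32 · min R -3/16 -> -13/64
8 of 13 · RBBBRRBB · max L -13/64 · min R -3/16 -> -25/128
9 of 13 · RBBBRRBBR · max L -13/64 · min R -25/128 -> -51/256
10 of 13 · RBBBRRBBRB · max L -51/256 · min R -25/128 -> -101/512
11 of 13 · RBBBRRBBRBB · max L -101/512 · min R -25/128 -> -201/1024
12 of 13 · RBBBRRBBRBBR · max L -101/512 · min R -201/1024 -> -403/2048
13 of 13 · RBBBRRBBRBBRR · max L -101/512 · min R -403/2048 -> -807/4096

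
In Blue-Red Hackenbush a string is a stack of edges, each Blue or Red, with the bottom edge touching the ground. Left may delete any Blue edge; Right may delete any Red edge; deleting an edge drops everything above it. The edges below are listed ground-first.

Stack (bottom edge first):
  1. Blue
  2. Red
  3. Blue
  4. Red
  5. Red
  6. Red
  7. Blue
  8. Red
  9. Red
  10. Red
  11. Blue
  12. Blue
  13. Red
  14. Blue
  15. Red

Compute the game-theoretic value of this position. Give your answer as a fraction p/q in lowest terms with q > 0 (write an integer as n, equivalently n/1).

Recurse on prefixes of the 15-edge string Blue Red Blue Red Red Red Blue Red Red Red Blue Blue Red Blue Red:
g(B) = { 0 | · } — 1
g(BR) = { 0 | 1 } — 1/2
g(BRB) = { 0, 1/2 | 1 } — 3/4
g(BRBR) = { 0, 1/2 | 3/4, 1 } — 5/8
g(BRBRR) = { 0, 1/2 | 5/8, 3/4, 1 } — 9/16
g(BRBRRR) = { 0, 1/2 | 9/16, 5/8, 3/4, 1 } — 17/32
g(BRBRRRB) = { 0, 1/2, 17/32 | 9/16, 5/8, 3/4, 1 } — 35/64
g(BRBRRRBR) = { 0, 1/2, 17/32 | 35/64, 9/16, 5/8, 3/4, 1 } — 69/128
g(BRBRRRBRR) = { 0, 1/2, 17/32 | 69/128, 35/64, 9/16, 5/8, 3/4, 1 } — 137/256
g(BRBRRRBRRR) = { 0, 1/2, 17/32 | 137/256, 69/128, 35/64, 9/16, 5/8, 3/4, 1 } — 273/512
g(BRBRRRBRRRB) = { 0, 1/2, 17/32, 273/512 | 137/256, 69/128, 35/64, 9/16, 5/8, 3/4, 1 } — 547/1024
g(BRBRRRBRRRBB) = { 0, 1/2, 17/32, 273/512, 547/1024 | 137/256, 69/128, 35/64, 9/16, 5/8, 3/4, 1 } — 1095/2048
g(BRBRRRBRRRBBR) = { 0, 1/2, 17/32, 273/512, 547/1024 | 1095/2048, 137/256, 69/128, 35/64, 9/16, 5/8, 3/4, 1 } — 2189/4096
g(BRBRRRBRRRBBRB) = { 0, 1/2, 17/32, 273/512, 547/1024, 2189/4096 | 1095/2048, 137/256, 69/128, 35/64, 9/16, 5/8, 3/4, 1 } — 4379/8192
g(BRBRRRBRRRBBRBR) = { 0, 1/2, 17/32, 273/512, 547/1024, 2189/4096 | 4379/8192, 1095/2048, 137/256, 69/128, 35/64, 9/16, 5/8, 3/4, 1 } — 8757/16384

8757/16384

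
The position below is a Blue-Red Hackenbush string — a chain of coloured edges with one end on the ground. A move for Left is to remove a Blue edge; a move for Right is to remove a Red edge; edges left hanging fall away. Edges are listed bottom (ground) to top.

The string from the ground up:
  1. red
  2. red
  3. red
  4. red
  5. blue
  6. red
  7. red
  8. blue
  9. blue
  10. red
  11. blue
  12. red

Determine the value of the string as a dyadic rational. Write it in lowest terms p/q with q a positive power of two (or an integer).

edge 1 of 12 (red): { · | 0 } → -1
edge 2 of 12 (red): { · | -1, 0 } → -2
edge 3 of 12 (red): { · | -2, -1, 0 } → -3
edge 4 of 12 (red): { · | -3, -2, -1, 0 } → -4
edge 5 of 12 (blue): { -4 | -3, -2, -1, 0 } → -7/2
edge 6 of 12 (red): { -4 | -7/2, -3, -2, -1, 0 } → -15/4
edge 7 of 12 (red): { -4 | -15/4, -7/2, -3, -2, -1, 0 } → -31/8
edge 8 of 12 (blue): { -4, -31/8 | -15/4, -7/2, -3, -2, -1, 0 } → -61/16
edge 9 of 12 (blue): { -4, -31/8, -61/16 | -15/4, -7/2, -3, -2, -1, 0 } → -121/32
edge 10 of 12 (red): { -4, -31/8, -61/16 | -121/32, -15/4, -7/2, -3, -2, -1, 0 } → -243/64
edge 11 of 12 (blue): { -4, -31/8, -61/16, -243/64 | -121/32, -15/4, -7/2, -3, -2, -1, 0 } → -485/128
edge 12 of 12 (red): { -4, -31/8, -61/16, -243/64 | -485/128, -121/32, -15/4, -7/2, -3, -2, -1, 0 } → -971/256

-971/256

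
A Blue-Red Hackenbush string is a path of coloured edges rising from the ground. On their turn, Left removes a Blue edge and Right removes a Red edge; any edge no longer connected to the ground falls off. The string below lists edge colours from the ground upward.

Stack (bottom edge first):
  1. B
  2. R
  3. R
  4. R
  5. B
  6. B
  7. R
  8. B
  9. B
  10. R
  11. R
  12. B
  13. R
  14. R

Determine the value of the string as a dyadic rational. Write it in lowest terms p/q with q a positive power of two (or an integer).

1737/8192

val(B) = { 0 |  } gives 1
val(BR) = { 0 | 1 } gives 1/2
val(BRR) = { 0 | 1/2,1 } gives 1/4
val(BRRR) = { 0 | 1/4,1/2,1 } gives 1/8
val(BRRRB) = { 0,1/8 | 1/4,1/2,1 } gives 3/16
val(BRRRBB) = { 0,1/8,3/16 | 1/4,1/2,1 } gives 7/32
val(BRRRBBR) = { 0,1/8,3/16 | 7/32,1/4,1/2,1 } gives 13/64
val(BRRRBBRB) = { 0,1/8,3/16,13/64 | 7/32,1/4,1/2,1 } gives 27/128
val(BRRRBBRBB) = { 0,1/8,3/16,13/64,27/128 | 7/32,1/4,1/2,1 } gives 55/256
val(BRRRBBRBBR) = { 0,1/8,3/16,13/64,27/128 | 55/256,7/32,1/4,1/2,1 } gives 109/512
val(BRRRBBRBBRR) = { 0,1/8,3/16,13/64,27/128 | 109/512,55/256,7/32,1/4,1/2,1 } gives 217/1024
val(BRRRBBRBBRRB) = { 0,1/8,3/16,13/64,27/128,217/1024 | 109/512,55/256,7/32,1/4,1/2,1 } gives 435/2048
val(BRRRBBRBBRRBR) = { 0,1/8,3/16,13/64,27/128,217/1024 | 435/2048,109/512,55/256,7/32,1/4,1/2,1 } gives 869/4096
val(BRRRBBRBBRRBRR) = { 0,1/8,3/16,13/64,27/128,217/1024 | 869/4096,435/2048,109/512,55/256,7/32,1/4,1/2,1 } gives 1737/8192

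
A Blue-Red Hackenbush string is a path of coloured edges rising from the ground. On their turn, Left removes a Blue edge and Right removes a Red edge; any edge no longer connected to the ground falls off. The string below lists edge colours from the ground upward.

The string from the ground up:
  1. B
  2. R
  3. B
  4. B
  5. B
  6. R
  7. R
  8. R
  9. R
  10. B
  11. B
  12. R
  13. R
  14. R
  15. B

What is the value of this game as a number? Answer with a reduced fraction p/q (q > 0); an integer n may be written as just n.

14435/16384

edge 1 of 15 (B): { 0 | · } ⇒ 1
edge 2 of 15 (R): { 0 | 1 } ⇒ 1/2
edge 3 of 15 (B): { 0; 1/2 | 1 } ⇒ 3/4
edge 4 of 15 (B): { 0; 1/2; 3/4 | 1 } ⇒ 7/8
edge 5 of 15 (B): { 0; 1/2; 3/4; 7/8 | 1 } ⇒ 15/16
edge 6 of 15 (R): { 0; 1/2; 3/4; 7/8 | 15/16; 1 } ⇒ 29/32
edge 7 of 15 (R): { 0; 1/2; 3/4; 7/8 | 29/32; 15/16; 1 } ⇒ 57/64
edge 8 of 15 (R): { 0; 1/2; 3/4; 7/8 | 57/64; 29/32; 15/16; 1 } ⇒ 113/128
edge 9 of 15 (R): { 0; 1/2; 3/4; 7/8 | 113/128; 57/64; 29/32; 15/16; 1 } ⇒ 225/256
edge 10 of 15 (B): { 0; 1/2; 3/4; 7/8; 225/256 | 113/128; 57/64; 29/32; 15/16; 1 } ⇒ 451/512
edge 11 of 15 (B): { 0; 1/2; 3/4; 7/8; 225/256; 451/512 | 113/128; 57/64; 29/32; 15/16; 1 } ⇒ 903/1024
edge 12 of 15 (R): { 0; 1/2; 3/4; 7/8; 225/256; 451/512 | 903/1024; 113/128; 57/64; 29/32; 15/16; 1 } ⇒ 1805/2048
edge 13 of 15 (R): { 0; 1/2; 3/4; 7/8; 225/256; 451/512 | 1805/2048; 903/1024; 113/128; 57/64; 29/32; 15/16; 1 } ⇒ 3609/4096
edge 14 of 15 (R): { 0; 1/2; 3/4; 7/8; 225/256; 451/512 | 3609/4096; 1805/2048; 903/1024; 113/128; 57/64; 29/32; 15/16; 1 } ⇒ 7217/8192
edge 15 of 15 (B): { 0; 1/2; 3/4; 7/8; 225/256; 451/512; 7217/8192 | 3609/4096; 1805/2048; 903/1024; 113/128; 57/64; 29/32; 15/16; 1 } ⇒ 14435/16384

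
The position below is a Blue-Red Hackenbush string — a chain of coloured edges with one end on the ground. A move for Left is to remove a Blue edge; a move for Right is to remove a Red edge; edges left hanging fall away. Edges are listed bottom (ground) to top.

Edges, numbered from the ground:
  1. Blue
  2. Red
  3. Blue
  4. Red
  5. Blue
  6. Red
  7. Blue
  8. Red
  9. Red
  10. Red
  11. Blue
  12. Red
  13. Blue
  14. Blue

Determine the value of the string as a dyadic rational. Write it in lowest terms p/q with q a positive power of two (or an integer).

5399/8192

Prefix values for Blue Red Blue Red Blue Red Blue Red Red Red Blue Red Blue Blue via {L|R} + simplicity:
step 1: add Blue to get B; options L={ 0 } R={ (no moves) } -> 1
step 2: add Red to get BR; options L={ 0 } R={ 1 } -> 1/2
step 3: add Blue to get BRB; options L={ 0 1/2 } R={ 1 } -> 3/4
step 4: add Red to get BRBR; options L={ 0 1/2 } R={ 3/4 1 } -> 5/8
step 5: add Blue to get BRBRB; options L={ 0 1/2 5/8 } R={ 3/4 1 } -> 11/16
step 6: add Red to get BRBRBR; options L={ 0 1/2 5/8 } R={ 11/16 3/4 1 } -> 21/32
step 7: add Blue to get BRBRBRB; options L={ 0 1/2 5/8 21/32 } R={ 11/16 3/4 1 } -> 43/64
step 8: add Red to get BRBRBRBR; options L={ 0 1/2 5/8 21/32 } R={ 43/64 11/16 3/4 1 } -> 85/128
step 9: add Red to get BRBRBRBRR; options L={ 0 1/2 5/8 21/32 } R={ 85/128 43/64 11/16 3/4 1 } -> 169/256
step 10: add Red to get BRBRBRBRRR; options L={ 0 1/2 5/8 21/32 } R={ 169/256 85/128 43/64 11/16 3/4 1 } -> 337/512
step 11: add Blue to get BRBRBRBRRRB; options L={ 0 1/2 5/8 21/32 337/512 } R={ 169/256 85/128 43/64 11/16 3/4 1 } -> 675/1024
step 12: add Red to get BRBRBRBRRRBR; options L={ 0 1/2 5/8 21/32 337/512 } R={ 675/1024 169/256 85/128 43/64 11/16 3/4 1 } -> 1349/2048
step 13: add Blue to get BRBRBRBRRRBRB; options L={ 0 1/2 5/8 21/32 337/512 1349/2048 } R={ 675/1024 169/256 85/128 43/64 11/16 3/4 1 } -> 2699/4096
step 14: add Blue to get BRBRBRBRRRBRBB; options L={ 0 1/2 5/8 21/32 337/512 1349/2048 2699/4096 } R={ 675/1024 169/256 85/128 43/64 11/16 3/4 1 } -> 5399/8192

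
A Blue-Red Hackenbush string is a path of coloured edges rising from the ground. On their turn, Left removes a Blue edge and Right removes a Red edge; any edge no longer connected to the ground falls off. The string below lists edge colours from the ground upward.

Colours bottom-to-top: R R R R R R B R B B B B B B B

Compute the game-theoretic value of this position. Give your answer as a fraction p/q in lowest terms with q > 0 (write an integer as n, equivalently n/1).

G_1 [R]  L=[·]  R=[0]  ⇒ -1
G_2 [RR]  L=[·]  R=[-1, 0]  ⇒ -2
G_3 [RRR]  L=[·]  R=[-2, -1, 0]  ⇒ -3
G_4 [RRRR]  L=[·]  R=[-3, -2, -1, 0]  ⇒ -4
G_5 [RRRRR]  L=[·]  R=[-4, -3, -2, -1, 0]  ⇒ -5
G_6 [RRRRRR]  L=[·]  R=[-5, -4, -3, -2, -1, 0]  ⇒ -6
G_7 [RRRRRRB]  L=[-6]  R=[-5, -4, -3, -2, -1, 0]  ⇒ -11/2
G_8 [RRRRRRBR]  L=[-6]  R=[-11/2, -5, -4, -3, -2, -1, 0]  ⇒ -23/4
G_9 [RRRRRRBRB]  L=[-6, -23/4]  R=[-11/2, -5, -4, -3, -2, -1, 0]  ⇒ -45/8
G_10 [RRRRRRBRBB]  L=[-6, -23/4, -45/8]  R=[-11/2, -5, -4, -3, -2, -1, 0]  ⇒ -89/16
G_11 [RRRRRRBRBBB]  L=[-6, -23/4, -45/8, -89/16]  R=[-11/2, -5, -4, -3, -2, -1, 0]  ⇒ -177/32
G_12 [RRRRRRBRBBBB]  L=[-6, -23/4, -45/8, -89/16, -177/32]  R=[-11/2, -5, -4, -3, -2, -1, 0]  ⇒ -353/64
G_13 [RRRRRRBRBBBBB]  L=[-6, -23/4, -45/8, -89/16, -177/32, -353/64]  R=[-11/2, -5, -4, -3, -2, -1, 0]  ⇒ -705/128
G_14 [RRRRRRBRBBBBBB]  L=[-6, -23/4, -45/8, -89/16, -177/32, -353/64, -705/128]  R=[-11/2, -5, -4, -3, -2, -1, 0]  ⇒ -1409/256
G_15 [RRRRRRBRBBBBBBB]  L=[-6, -23/4, -45/8, -89/16, -177/32, -353/64, -705/128, -1409/256]  R=[-11/2, -5, -4, -3, -2, -1, 0]  ⇒ -2817/512

-2817/512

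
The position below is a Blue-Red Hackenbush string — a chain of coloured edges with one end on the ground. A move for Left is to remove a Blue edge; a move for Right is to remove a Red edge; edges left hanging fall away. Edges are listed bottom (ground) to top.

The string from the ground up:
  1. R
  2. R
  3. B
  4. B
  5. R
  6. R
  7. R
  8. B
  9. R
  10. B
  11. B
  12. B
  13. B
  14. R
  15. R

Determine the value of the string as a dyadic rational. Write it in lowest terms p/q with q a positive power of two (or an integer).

g_1 [R]  L=[∅]  R=[0]  so -1
g_2 [RR]  L=[∅]  R=[-1,0]  so -2
g_3 [RRB]  L=[-2]  R=[-1,0]  so -3/2
g_4 [RRBB]  L=[-2,-3/2]  R=[-1,0]  so -5/4
g_5 [RRBBR]  L=[-2,-3/2]  R=[-5/4,-1,0]  so -11/8
g_6 [RRBBRR]  L=[-2,-3/2]  R=[-11/8,-5/4,-1,0]  so -23/16
g_7 [RRBBRRR]  L=[-2,-3/2]  R=[-23/16,-11/8,-5/4,-1,0]  so -47/32
g_8 [RRBBRRRB]  L=[-2,-3/2,-47/32]  R=[-23/16,-11/8,-5/4,-1,0]  so -93/64
g_9 [RRBBRRRBR]  L=[-2,-3/2,-47/32]  R=[-93/64,-23/16,-11/8,-5/4,-1,0]  so -187/128
g_10 [RRBBRRRBRB]  L=[-2,-3/2,-47/32,-187/128]  R=[-93/64,-23/16,-11/8,-5/4,-1,0]  so -373/256
g_11 [RRBBRRRBRBB]  L=[-2,-3/2,-47/32,-187/128,-373/256]  R=[-93/64,-23/16,-11/8,-5/4,-1,0]  so -745/512
g_12 [RRBBRRRBRBBB]  L=[-2,-3/2,-47/32,-187/128,-373/256,-745/512]  R=[-93/64,-23/16,-11/8,-5/4,-1,0]  so -1489/1024
g_13 [RRBBRRRBRBBBB]  L=[-2,-3/2,-47/32,-187/128,-373/256,-745/512,-1489/1024]  R=[-93/64,-23/16,-11/8,-5/4,-1,0]  so -2977/2048
g_14 [RRBBRRRBRBBBBR]  L=[-2,-3/2,-47/32,-187/128,-373/256,-745/512,-1489/1024]  R=[-2977/2048,-93/64,-23/16,-11/8,-5/4,-1,0]  so -5955/4096
g_15 [RRBBRRRBRBBBBRR]  L=[-2,-3/2,-47/32,-187/128,-373/256,-745/512,-1489/1024]  R=[-5955/4096,-2977/2048,-93/64,-23/16,-11/8,-5/4,-1,0]  so -11911/8192

-11911/8192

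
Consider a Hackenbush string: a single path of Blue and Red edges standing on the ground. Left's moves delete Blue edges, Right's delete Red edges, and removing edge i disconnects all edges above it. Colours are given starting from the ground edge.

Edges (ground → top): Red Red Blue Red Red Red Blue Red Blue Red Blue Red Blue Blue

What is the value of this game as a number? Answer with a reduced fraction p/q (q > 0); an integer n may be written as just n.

Prefix values for Red Red Blue Red Red Red Blue Red Blue Red Blue Red Blue Blue via {L|R} + simplicity:
step 1: add Red to get R; options L={  } R={ 0 } — -1
step 2: add Red to get RR; options L={  } R={ -1, 0 } — -2
step 3: add Blue to get RRB; options L={ -2 } R={ -1, 0 } — -3/2
step 4: add Red to get RRBR; options L={ -2 } R={ -3/2, -1, 0 } — -7/4
step 5: add Red to get RRBRR; options L={ -2 } R={ -7/4, -3/2, -1, 0 } — -15/8
step 6: add Red to get RRBRRR; options L={ -2 } R={ -15/8, -7/4, -3/2, -1, 0 } — -31/16
step 7: add Blue to get RRBRRRB; options L={ -2, -31/16 } R={ -15/8, -7/4, -3/2, -1, 0 } — -61/32
step 8: add Red to get RRBRRRBR; options L={ -2, -31/16 } R={ -61/32, -15/8, -7/4, -3/2, -1, 0 } — -123/64
step 9: add Blue to get RRBRRRBRB; options L={ -2, -31/16, -123/64 } R={ -61/32, -15/8, -7/4, -3/2, -1, 0 } — -245/128
step 10: add Red to get RRBRRRBRBR; options L={ -2, -31/16, -123/64 } R={ -245/128, -61/32, -15/8, -7/4, -3/2, -1, 0 } — -491/256
step 11: add Blue to get RRBRRRBRBRB; options L={ -2, -31/16, -123/64, -491/256 } R={ -245/128, -61/32, -15/8, -7/4, -3/2, -1, 0 } — -981/512
step 12: add Red to get RRBRRRBRBRBR; options L={ -2, -31/16, -123/64, -491/256 } R={ -981/512, -245/128, -61/32, -15/8, -7/4, -3/2, -1, 0 } — -1963/1024
step 13: add Blue to get RRBRRRBRBRBRB; options L={ -2, -31/16, -123/64, -491/256, -1963/1024 } R={ -981/512, -245/128, -61/32, -15/8, -7/4, -3/2, -1, 0 } — -3925/2048
step 14: add Blue to get RRBRRRBRBRBRBB; options L={ -2, -31/16, -123/64, -491/256, -1963/1024, -3925/2048 } R={ -981/512, -245/128, -61/32, -15/8, -7/4, -3/2, -1, 0 } — -7849/4096

-7849/4096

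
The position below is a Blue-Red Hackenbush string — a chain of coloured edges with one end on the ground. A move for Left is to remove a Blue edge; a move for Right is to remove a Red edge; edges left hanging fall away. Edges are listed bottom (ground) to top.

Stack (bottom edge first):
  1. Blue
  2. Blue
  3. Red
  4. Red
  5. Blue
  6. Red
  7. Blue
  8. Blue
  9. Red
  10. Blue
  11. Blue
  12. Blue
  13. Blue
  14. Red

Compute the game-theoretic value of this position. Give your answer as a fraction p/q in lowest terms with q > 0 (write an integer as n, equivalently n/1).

B: Left { 0 }, Right { none } gives simplest 1
BB: Left { 0, 1 }, Right { none } gives simplest 2
BBR: Left { 0, 1 }, Right { 2 } gives simplest 3/2
BBRR: Left { 0, 1 }, Right { 3/2, 2 } gives simplest 5/4
BBRRB: Left { 0, 1, 5/4 }, Right { 3/2, 2 } gives simplest 11/8
BBRRBR: Left { 0, 1, 5/4 }, Right { 11/8, 3/2, 2 } gives simplest 21/16
BBRRBRB: Left { 0, 1, 5/4, 21/16 }, Right { 11/8, 3/2, 2 } gives simplest 43/32
BBRRBRBB: Left { 0, 1, 5/4, 21/16, 43/32 }, Right { 11/8, 3/2, 2 } gives simplest 87/64
BBRRBRBBR: Left { 0, 1, 5/4, 21/16, 43/32 }, Right { 87/64, 11/8, 3/2, 2 } gives simplest 173/128
BBRRBRBBRB: Left { 0, 1, 5/4, 21/16, 43/32, 173/128 }, Right { 87/64, 11/8, 3/2, 2 } gives simplest 347/256
BBRRBRBBRBB: Left { 0, 1, 5/4, 21/16, 43/32, 173/128, 347/256 }, Right { 87/64, 11/8, 3/2, 2 } gives simplest 695/512
BBRRBRBBRBBB: Left { 0, 1, 5/4, 21/16, 43/32, 173/128, 347/256, 695/512 }, Right { 87/64, 11/8, 3/2, 2 } gives simplest 1391/1024
BBRRBRBBRBBBB: Left { 0, 1, 5/4, 21/16, 43/32, 173/128, 347/256, 695/512, 1391/1024 }, Right { 87/64, 11/8, 3/2, 2 } gives simplest 2783/2048
BBRRBRBBRBBBBR: Left { 0, 1, 5/4, 21/16, 43/32, 173/128, 347/256, 695/512, 1391/1024 }, Right { 2783/2048, 87/64, 11/8, 3/2, 2 } gives simplest 5565/4096

5565/4096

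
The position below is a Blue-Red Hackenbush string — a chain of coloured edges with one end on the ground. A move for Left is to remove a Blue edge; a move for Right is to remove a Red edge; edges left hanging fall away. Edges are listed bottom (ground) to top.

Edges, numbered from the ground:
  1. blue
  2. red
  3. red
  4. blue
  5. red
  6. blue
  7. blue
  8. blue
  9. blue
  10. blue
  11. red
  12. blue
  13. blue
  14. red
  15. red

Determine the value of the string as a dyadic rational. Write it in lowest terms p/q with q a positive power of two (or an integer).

6105/16384

1 of 15 · b · max L 0 · min R +∞ — 1
2 of 15 · br · max L 0 · min R 1 — 1/2
3 of 15 · brr · max L 0 · min R 1/2 — 1/4
4 of 15 · brrb · max L 1/4 · min R 1/2 — 3/8
5 of 15 · brrbr · max L 1/4 · min R 3/8 — 5/16
6 of 15 · brrbrb · max L 5/16 · min R 3/8 — 11/32
7 of 15 · brrbrbb · max L 11/32 · min R 3/8 — 23/64
8 of 15 · brrbrbbb · max L 23/64 · min R 3/8 — 47/128
9 of 15 · brrbrbbbb · max L 47/128 · min R 3/8 — 95/256
10 of 15 · brrbrbbbbb · max L 95/256 · min R 3/8 — 191/512
11 of 15 · brrbrbbbbbr · max L 95/256 · min R 191/512 — 381/1024
12 of 15 · brrbrbbbbbrb · max L 381/1024 · min R 191/512 — 763/2048
13 of 15 · brrbrbbbbbrbb · max L 763/2048 · min R 191/512 — 1527/4096
14 of 15 · brrbrbbbbbrbbr · max L 763/2048 · min R 1527/4096 — 3053/8192
15 of 15 · brrbrbbbbbrbbrr · max L 763/2048 · min R 3053/8192 — 6105/16384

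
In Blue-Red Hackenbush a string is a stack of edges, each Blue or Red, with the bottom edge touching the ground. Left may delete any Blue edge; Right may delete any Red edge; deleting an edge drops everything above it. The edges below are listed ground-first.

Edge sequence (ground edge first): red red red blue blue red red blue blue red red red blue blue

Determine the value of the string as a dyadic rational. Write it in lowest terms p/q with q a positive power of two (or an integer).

edge 1 of 14 (red): { — | 0 } -> -1
edge 2 of 14 (red): { — | -1, 0 } -> -2
edge 3 of 14 (red): { — | -2, -1, 0 } -> -3
edge 4 of 14 (blue): { -3 | -2, -1, 0 } -> -5/2
edge 5 of 14 (blue): { -3, -5/2 | -2, -1, 0 } -> -9/4
edge 6 of 14 (red): { -3, -5/2 | -9/4, -2, -1, 0 } -> -19/8
edge 7 of 14 (red): { -3, -5/2 | -19/8, -9/4, -2, -1, 0 } -> -39/16
edge 8 of 14 (blue): { -3, -5/2, -39/16 | -19/8, -9/4, -2, -1, 0 } -> -77/32
edge 9 of 14 (blue): { -3, -5/2, -39/16, -77/32 | -19/8, -9/4, -2, -1, 0 } -> -153/64
edge 10 of 14 (red): { -3, -5/2, -39/16, -77/32 | -153/64, -19/8, -9/4, -2, -1, 0 } -> -307/128
edge 11 of 14 (red): { -3, -5/2, -39/16, -77/32 | -307/128, -153/64, -19/8, -9/4, -2, -1, 0 } -> -615/256
edge 12 of 14 (red): { -3, -5/2, -39/16, -77/32 | -615/256, -307/128, -153/64, -19/8, -9/4, -2, -1, 0 } -> -1231/512
edge 13 of 14 (blue): { -3, -5/2, -39/16, -77/32, -1231/512 | -615/256, -307/128, -153/64, -19/8, -9/4, -2, -1, 0 } -> -2461/1024
edge 14 of 14 (blue): { -3, -5/2, -39/16, -77/32, -1231/512, -2461/1024 | -615/256, -307/128, -153/64, -19/8, -9/4, -2, -1, 0 } -> -4921/2048

-4921/2048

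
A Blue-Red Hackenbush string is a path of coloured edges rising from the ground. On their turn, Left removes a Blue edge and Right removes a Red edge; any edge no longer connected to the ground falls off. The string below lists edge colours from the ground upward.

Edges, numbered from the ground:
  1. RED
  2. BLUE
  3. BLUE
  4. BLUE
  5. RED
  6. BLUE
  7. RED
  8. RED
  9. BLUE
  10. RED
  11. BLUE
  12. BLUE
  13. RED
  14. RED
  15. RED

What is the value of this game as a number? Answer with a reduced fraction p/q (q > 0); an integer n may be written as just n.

value_1 [R]  L=[none]  R=[0]  so -1
value_2 [RB]  L=[-1]  R=[0]  so -1/2
value_3 [RBB]  L=[-1 -1/2]  R=[0]  so -1/4
value_4 [RBBB]  L=[-1 -1/2 -1/4]  R=[0]  so -1/8
value_5 [RBBBR]  L=[-1 -1/2 -1/4]  R=[-1/8 0]  so -3/16
value_6 [RBBBRB]  L=[-1 -1/2 -1/4 -3/16]  R=[-1/8 0]  so -5/32
value_7 [RBBBRBR]  L=[-1 -1/2 -1/4 -3/16]  R=[-5/32 -1/8 0]  so -11/64
value_8 [RBBBRBRR]  L=[-1 -1/2 -1/4 -3/16]  R=[-11/64 -5/32 -1/8 0]  so -23/128
value_9 [RBBBRBRRB]  L=[-1 -1/2 -1/4 -3/16 -23/128]  R=[-11/64 -5/32 -1/8 0]  so -45/256
value_10 [RBBBRBRRBR]  L=[-1 -1/2 -1/4 -3/16 -23/128]  R=[-45/256 -11/64 -5/32 -1/8 0]  so -91/512
value_11 [RBBBRBRRBRB]  L=[-1 -1/2 -1/4 -3/16 -23/128 -91/512]  R=[-45/256 -11/64 -5/32 -1/8 0]  so -181/1024
value_12 [RBBBRBRRBRBB]  L=[-1 -1/2 -1/4 -3/16 -23/128 -91/512 -181/1024]  R=[-45/256 -11/64 -5/32 -1/8 0]  so -361/2048
value_13 [RBBBRBRRBRBBR]  L=[-1 -1/2 -1/4 -3/16 -23/128 -91/512 -181/1024]  R=[-361/2048 -45/256 -11/64 -5/32 -1/8 0]  so -723/4096
value_14 [RBBBRBRRBRBBRR]  L=[-1 -1/2 -1/4 -3/16 -23/128 -91/512 -181/1024]  R=[-723/4096 -361/2048 -45/256 -11/64 -5/32 -1/8 0]  so -1447/8192
value_15 [RBBBRBRRBRBBRRR]  L=[-1 -1/2 -1/4 -3/16 -23/128 -91/512 -181/1024]  R=[-1447/8192 -723/4096 -361/2048 -45/256 -11/64 -5/32 -1/8 0]  so -2895/16384

-2895/16384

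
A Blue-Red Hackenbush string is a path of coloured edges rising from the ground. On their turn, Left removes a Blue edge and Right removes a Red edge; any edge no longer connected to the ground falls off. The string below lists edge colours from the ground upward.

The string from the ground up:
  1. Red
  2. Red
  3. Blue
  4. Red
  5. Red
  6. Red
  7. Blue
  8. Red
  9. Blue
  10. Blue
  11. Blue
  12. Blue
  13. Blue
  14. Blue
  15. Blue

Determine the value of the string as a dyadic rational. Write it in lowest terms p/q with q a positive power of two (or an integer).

G_1 [R]  L=[none]  R=[0]  -> -1
G_2 [RR]  L=[none]  R=[-1,0]  -> -2
G_3 [RRB]  L=[-2]  R=[-1,0]  -> -3/2
G_4 [RRBR]  L=[-2]  R=[-3/2,-1,0]  -> -7/4
G_5 [RRBRR]  L=[-2]  R=[-7/4,-3/2,-1,0]  -> -15/8
G_6 [RRBRRR]  L=[-2]  R=[-15/8,-7/4,-3/2,-1,0]  -> -31/16
G_7 [RRBRRRB]  L=[-2,-31/16]  R=[-15/8,-7/4,-3/2,-1,0]  -> -61/32
G_8 [RRBRRRBR]  L=[-2,-31/16]  R=[-61/32,-15/8,-7/4,-3/2,-1,0]  -> -123/64
G_9 [RRBRRRBRB]  L=[-2,-31/16,-123/64]  R=[-61/32,-15/8,-7/4,-3/2,-1,0]  -> -245/128
G_10 [RRBRRRBRBB]  L=[-2,-31/16,-123/64,-245/128]  R=[-61/32,-15/8,-7/4,-3/2,-1,0]  -> -489/256
G_11 [RRBRRRBRBBB]  L=[-2,-31/16,-123/64,-245/128,-489/256]  R=[-61/32,-15/8,-7/4,-3/2,-1,0]  -> -977/512
G_12 [RRBRRRBRBBBB]  L=[-2,-31/16,-123/64,-245/128,-489/256,-977/512]  R=[-61/32,-15/8,-7/4,-3/2,-1,0]  -> -1953/1024
G_13 [RRBRRRBRBBBBB]  L=[-2,-31/16,-123/64,-245/128,-489/256,-977/512,-1953/1024]  R=[-61/32,-15/8,-7/4,-3/2,-1,0]  -> -3905/2048
G_14 [RRBRRRBRBBBBBB]  L=[-2,-31/16,-123/64,-245/128,-489/256,-977/512,-1953/1024,-3905/2048]  R=[-61/32,-15/8,-7/4,-3/2,-1,0]  -> -7809/4096
G_15 [RRBRRRBRBBBBBBB]  L=[-2,-31/16,-123/64,-245/128,-489/256,-977/512,-1953/1024,-3905/2048,-7809/4096]  R=[-61/32,-15/8,-7/4,-3/2,-1,0]  -> -15617/8192

-15617/8192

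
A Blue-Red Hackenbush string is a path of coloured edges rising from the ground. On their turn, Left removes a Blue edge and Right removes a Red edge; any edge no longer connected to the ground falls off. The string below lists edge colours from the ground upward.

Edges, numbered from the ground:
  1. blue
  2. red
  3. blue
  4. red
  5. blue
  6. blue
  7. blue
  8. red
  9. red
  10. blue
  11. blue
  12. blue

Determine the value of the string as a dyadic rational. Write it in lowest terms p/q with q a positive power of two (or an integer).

Prefix values for blue red blue red blue blue blue red red blue blue blue via {L|R} + simplicity:
val_1 [b]  L=[0]  R=[—]  → 1
val_2 [br]  L=[0]  R=[1]  → 1/2
val_3 [brb]  L=[0 1/2]  R=[1]  → 3/4
val_4 [brbr]  L=[0 1/2]  R=[3/4 1]  → 5/8
val_5 [brbrb]  L=[0 1/2 5/8]  R=[3/4 1]  → 11/16
val_6 [brbrbb]  L=[0 1/2 5/8 11/16]  R=[3/4 1]  → 23/32
val_7 [brbrbbb]  L=[0 1/2 5/8 11/16 23/32]  R=[3/4 1]  → 47/64
val_8 [brbrbbbr]  L=[0 1/2 5/8 11/16 23/32]  R=[47/64 3/4 1]  → 93/128
val_9 [brbrbbbrr]  L=[0 1/2 5/8 11/16 23/32]  R=[93/128 47/64 3/4 1]  → 185/256
val_10 [brbrbbbrrb]  L=[0 1/2 5/8 11/16 23/32 185/256]  R=[93/128 47/64 3/4 1]  → 371/512
val_11 [brbrbbbrrbb]  L=[0 1/2 5/8 11/16 23/32 185/256 371/512]  R=[93/128 47/64 3/4 1]  → 743/1024
val_12 [brbrbbbrrbbb]  L=[0 1/2 5/8 11/16 23/32 185/256 371/512 743/1024]  R=[93/128 47/64 3/4 1]  → 1487/2048

1487/2048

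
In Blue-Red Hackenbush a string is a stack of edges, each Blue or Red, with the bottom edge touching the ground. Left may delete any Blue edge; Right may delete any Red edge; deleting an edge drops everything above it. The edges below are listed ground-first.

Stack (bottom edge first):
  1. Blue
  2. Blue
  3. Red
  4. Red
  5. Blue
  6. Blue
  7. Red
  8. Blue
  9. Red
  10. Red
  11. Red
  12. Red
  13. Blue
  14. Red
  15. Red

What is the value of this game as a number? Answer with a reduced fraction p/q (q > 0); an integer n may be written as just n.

11529/8192

G(B) = { 0 | (no moves) } → 1
G(BB) = { 0 1 | (no moves) } → 2
G(BBR) = { 0 1 | 2 } → 3/2
G(BBRR) = { 0 1 | 3/2 2 } → 5/4
G(BBRRB) = { 0 1 5/4 | 3/2 2 } → 11/8
G(BBRRBB) = { 0 1 5/4 11/8 | 3/2 2 } → 23/16
G(BBRRBBR) = { 0 1 5/4 11/8 | 23/16 3/2 2 } → 45/32
G(BBRRBBRB) = { 0 1 5/4 11/8 45/32 | 23/16 3/2 2 } → 91/64
G(BBRRBBRBR) = { 0 1 5/4 11/8 45/32 | 91/64 23/16 3/2 2 } → 181/128
G(BBRRBBRBRR) = { 0 1 5/4 11/8 45/32 | 181/128 91/64 23/16 3/2 2 } → 361/256
G(BBRRBBRBRRR) = { 0 1 5/4 11/8 45/32 | 361/256 181/128 91/64 23/16 3/2 2 } → 721/512
G(BBRRBBRBRRRR) = { 0 1 5/4 11/8 45/32 | 721/512 361/256 181/128 91/64 23/16 3/2 2 } → 1441/1024
G(BBRRBBRBRRRRB) = { 0 1 5/4 11/8 45/32 1441/1024 | 721/512 361/256 181/128 91/64 23/16 3/2 2 } → 2883/2048
G(BBRRBBRBRRRRBR) = { 0 1 5/4 11/8 45/32 1441/1024 | 2883/2048 721/512 361/256 181/128 91/64 23/16 3/2 2 } → 5765/4096
G(BBRRBBRBRRRRBRR) = { 0 1 5/4 11/8 45/32 1441/1024 | 5765/4096 2883/2048 721/512 361/256 181/128 91/64 23/16 3/2 2 } → 11529/8192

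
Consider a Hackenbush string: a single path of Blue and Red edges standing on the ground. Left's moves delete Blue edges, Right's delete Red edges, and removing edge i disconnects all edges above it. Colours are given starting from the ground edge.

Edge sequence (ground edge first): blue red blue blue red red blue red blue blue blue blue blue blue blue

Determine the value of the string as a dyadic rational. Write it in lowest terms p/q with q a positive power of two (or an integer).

Build value(s[:k]) for k = 1..15, string s = blue red blue blue red red blue red blue blue blue blue blue blue blue.
value(b) = { 0 | — } — 1
value(br) = { 0 | 1 } — 1/2
value(brb) = { 0 1/2 | 1 } — 3/4
value(brbb) = { 0 1/2 3/4 | 1 } — 7/8
value(brbbr) = { 0 1/2 3/4 | 7/8 1 } — 13/16
value(brbbrr) = { 0 1/2 3/4 | 13/16 7/8 1 } — 25/32
value(brbbrrb) = { 0 1/2 3/4 25/32 | 13/16 7/8 1 } — 51/64
value(brbbrrbr) = { 0 1/2 3/4 25/32 | 51/64 13/16 7/8 1 } — 101/128
value(brbbrrbrb) = { 0 1/2 3/4 25/32 101/128 | 51/64 13/16 7/8 1 } — 203/256
value(brbbrrbrbb) = { 0 1/2 3/4 25/32 101/128 203/256 | 51/64 13/16 7/8 1 } — 407/512
value(brbbrrbrbbb) = { 0 1/2 3/4 25/32 101/128 203/256 407/512 | 51/64 13/16 7/8 1 } — 815/1024
value(brbbrrbrbbbb) = { 0 1/2 3/4 25/32 101/128 203/256 407/512 815/1024 | 51/64 13/16 7/8 1 } — 1631/2048
value(brbbrrbrbbbbb) = { 0 1/2 3/4 25/32 101/128 203/256 407/512 815/1024 1631/2048 | 51/64 13/16 7/8 1 } — 3263/4096
value(brbbrrbrbbbbbb) = { 0 1/2 3/4 25/32 101/128 203/256 407/512 815/1024 1631/2048 3263/4096 | 51/64 13/16 7/8 1 } — 6527/8192
value(brbbrrbrbbbbbbb) = { 0 1/2 3/4 25/32 101/128 203/256 407/512 815/1024 1631/2048 3263/4096 6527/8192 | 51/64 13/16 7/8 1 } — 13055/16384

13055/16384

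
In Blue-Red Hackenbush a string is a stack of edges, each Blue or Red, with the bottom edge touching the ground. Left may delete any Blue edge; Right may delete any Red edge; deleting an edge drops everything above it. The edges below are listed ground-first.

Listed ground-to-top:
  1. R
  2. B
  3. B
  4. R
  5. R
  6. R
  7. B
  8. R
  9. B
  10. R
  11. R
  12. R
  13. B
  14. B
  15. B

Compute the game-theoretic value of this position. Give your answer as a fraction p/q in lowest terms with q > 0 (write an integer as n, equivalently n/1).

value(R) = { ∅ | 0 } so -1
value(RB) = { -1 | 0 } so -1/2
value(RBB) = { -1 -1/2 | 0 } so -1/4
value(RBBR) = { -1 -1/2 | -1/4 0 } so -3/8
value(RBBRR) = { -1 -1/2 | -3/8 -1/4 0 } so -7/16
value(RBBRRR) = { -1 -1/2 | -7/16 -3/8 -1/4 0 } so -15/32
value(RBBRRRB) = { -1 -1/2 -15/32 | -7/16 -3/8 -1/4 0 } so -29/64
value(RBBRRRBR) = { -1 -1/2 -15/32 | -29/64 -7/16 -3/8 -1/4 0 } so -59/128
value(RBBRRRBRB) = { -1 -1/2 -15/32 -59/128 | -29/64 -7/16 -3/8 -1/4 0 } so -117/256
value(RBBRRRBRBR) = { -1 -1/2 -15/32 -59/128 | -117/256 -29/64 -7/16 -3/8 -1/4 0 } so -235/512
value(RBBRRRBRBRR) = { -1 -1/2 -15/32 -59/128 | -235/512 -117/256 -29/64 -7/16 -3/8 -1/4 0 } so -471/1024
value(RBBRRRBRBRRR) = { -1 -1/2 -15/32 -59/128 | -471/1024 -235/512 -117/256 -29/64 -7/16 -3/8 -1/4 0 } so -943/2048
value(RBBRRRBRBRRRB) = { -1 -1/2 -15/32 -59/128 -943/2048 | -471/1024 -235/512 -117/256 -29/64 -7/16 -3/8 -1/4 0 } so -1885/4096
value(RBBRRRBRBRRRBB) = { -1 -1/2 -15/32 -59/128 -943/2048 -1885/4096 | -471/1024 -235/512 -117/256 -29/64 -7/16 -3/8 -1/4 0 } so -3769/8192
value(RBBRRRBRBRRRBBB) = { -1 -1/2 -15/32 -59/128 -943/2048 -1885/4096 -3769/8192 | -471/1024 -235/512 -117/256 -29/64 -7/16 -3/8 -1/4 0 } so -7537/16384

-7537/16384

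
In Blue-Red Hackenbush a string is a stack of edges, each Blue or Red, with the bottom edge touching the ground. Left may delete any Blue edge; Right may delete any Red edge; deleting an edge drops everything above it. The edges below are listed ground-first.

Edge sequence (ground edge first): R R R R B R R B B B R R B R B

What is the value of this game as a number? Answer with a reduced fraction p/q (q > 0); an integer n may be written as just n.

-7733/2048

edge 1 of 15 (R): { (no moves) | 0 } → -1
edge 2 of 15 (R): { (no moves) | -1, 0 } → -2
edge 3 of 15 (R): { (no moves) | -2, -1, 0 } → -3
edge 4 of 15 (R): { (no moves) | -3, -2, -1, 0 } → -4
edge 5 of 15 (B): { -4 | -3, -2, -1, 0 } → -7/2
edge 6 of 15 (R): { -4 | -7/2, -3, -2, -1, 0 } → -15/4
edge 7 of 15 (R): { -4 | -15/4, -7/2, -3, -2, -1, 0 } → -31/8
edge 8 of 15 (B): { -4, -31/8 | -15/4, -7/2, -3, -2, -1, 0 } → -61/16
edge 9 of 15 (B): { -4, -31/8, -61/16 | -15/4, -7/2, -3, -2, -1, 0 } → -121/32
edge 10 of 15 (B): { -4, -31/8, -61/16, -121/32 | -15/4, -7/2, -3, -2, -1, 0 } → -241/64
edge 11 of 15 (R): { -4, -31/8, -61/16, -121/32 | -241/64, -15/4, -7/2, -3, -2, -1, 0 } → -483/128
edge 12 of 15 (R): { -4, -31/8, -61/16, -121/32 | -483/128, -241/64, -15/4, -7/2, -3, -2, -1, 0 } → -967/256
edge 13 of 15 (B): { -4, -31/8, -61/16, -121/32, -967/256 | -483/128, -241/64, -15/4, -7/2, -3, -2, -1, 0 } → -1933/512
edge 14 of 15 (R): { -4, -31/8, -61/16, -121/32, -967/256 | -1933/512, -483/128, -241/64, -15/4, -7/2, -3, -2, -1, 0 } → -3867/1024
edge 15 of 15 (B): { -4, -31/8, -61/16, -121/32, -967/256, -3867/1024 | -1933/512, -483/128, -241/64, -15/4, -7/2, -3, -2, -1, 0 } → -7733/2048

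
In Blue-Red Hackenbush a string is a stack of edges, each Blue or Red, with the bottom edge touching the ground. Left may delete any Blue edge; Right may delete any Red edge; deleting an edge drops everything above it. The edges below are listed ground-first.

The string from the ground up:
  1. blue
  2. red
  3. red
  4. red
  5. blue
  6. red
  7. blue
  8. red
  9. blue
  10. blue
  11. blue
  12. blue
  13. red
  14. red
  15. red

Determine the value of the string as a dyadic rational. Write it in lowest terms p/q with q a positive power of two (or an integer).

2801/16384

Recurse on prefixes of the 15-edge string blue red red red blue red blue red blue blue blue blue red red red:
edge 1 of 15 (blue): { 0 | (no moves) } so 1
edge 2 of 15 (red): { 0 | 1 } so 1/2
edge 3 of 15 (red): { 0 | 1/2, 1 } so 1/4
edge 4 of 15 (red): { 0 | 1/4, 1/2, 1 } so 1/8
edge 5 of 15 (blue): { 0, 1/8 | 1/4, 1/2, 1 } so 3/16
edge 6 of 15 (red): { 0, 1/8 | 3/16, 1/4, 1/2, 1 } so 5/32
edge 7 of 15 (blue): { 0, 1/8, 5/32 | 3/16, 1/4, 1/2, 1 } so 11/64
edge 8 of 15 (red): { 0, 1/8, 5/32 | 11/64, 3/16, 1/4, 1/2, 1 } so 21/128
edge 9 of 15 (blue): { 0, 1/8, 5/32, 21/128 | 11/64, 3/16, 1/4, 1/2, 1 } so 43/256
edge 10 of 15 (blue): { 0, 1/8, 5/32, 21/128, 43/256 | 11/64, 3/16, 1/4, 1/2, 1 } so 87/512
edge 11 of 15 (blue): { 0, 1/8, 5/32, 21/128, 43/256, 87/512 | 11/64, 3/16, 1/4, 1/2, 1 } so 175/1024
edge 12 of 15 (blue): { 0, 1/8, 5/32, 21/128, 43/256, 87/512, 175/1024 | 11/64, 3/16, 1/4, 1/2, 1 } so 351/2048
edge 13 of 15 (red): { 0, 1/8, 5/32, 21/128, 43/256, 87/512, 175/1024 | 351/2048, 11/64, 3/16, 1/4, 1/2, 1 } so 701/4096
edge 14 of 15 (red): { 0, 1/8, 5/32, 21/128, 43/256, 87/512, 175/1024 | 701/4096, 351/2048, 11/64, 3/16, 1/4, 1/2, 1 } so 1401/8192
edge 15 of 15 (red): { 0, 1/8, 5/32, 21/128, 43/256, 87/512, 175/1024 | 1401/8192, 701/4096, 351/2048, 11/64, 3/16, 1/4, 1/2, 1 } so 2801/16384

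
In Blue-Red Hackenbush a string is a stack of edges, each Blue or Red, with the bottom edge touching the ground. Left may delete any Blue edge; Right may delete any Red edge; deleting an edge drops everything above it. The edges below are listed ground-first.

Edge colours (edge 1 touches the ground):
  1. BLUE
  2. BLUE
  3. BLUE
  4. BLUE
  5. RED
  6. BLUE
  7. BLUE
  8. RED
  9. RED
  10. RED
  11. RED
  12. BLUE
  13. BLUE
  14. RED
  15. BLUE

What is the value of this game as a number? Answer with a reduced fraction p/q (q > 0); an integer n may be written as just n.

7707/2048

Recurse on prefixes of the 15-edge string BLUE BLUE BLUE BLUE RED BLUE BLUE RED RED RED RED BLUE BLUE RED BLUE:
B: Left { 0 }, Right { none } -> simplest 1
BB: Left { 0 1 }, Right { none } -> simplest 2
BBB: Left { 0 1 2 }, Right { none } -> simplest 3
BBBB: Left { 0 1 2 3 }, Right { none } -> simplest 4
BBBBR: Left { 0 1 2 3 }, Right { 4 } -> simplest 7/2
BBBBRB: Left { 0 1 2 3 7/2 }, Right { 4 } -> simplest 15/4
BBBBRBB: Left { 0 1 2 3 7/2 15/4 }, Right { 4 } -> simplest 31/8
BBBBRBBR: Left { 0 1 2 3 7/2 15/4 }, Right { 31/8 4 } -> simplest 61/16
BBBBRBBRR: Left { 0 1 2 3 7/2 15/4 }, Right { 61/16 31/8 4 } -> simplest 121/32
BBBBRBBRRR: Left { 0 1 2 3 7/2 15/4 }, Right { 121/32 61/16 31/8 4 } -> simplest 241/64
BBBBRBBRRRR: Left { 0 1 2 3 7/2 15/4 }, Right { 241/64 121/32 61/16 31/8 4 } -> simplest 481/128
BBBBRBBRRRRB: Left { 0 1 2 3 7/2 15/4 481/128 }, Right { 241/64 121/32 61/16 31/8 4 } -> simplest 963/256
BBBBRBBRRRRBB: Left { 0 1 2 3 7/2 15/4 481/128 963/256 }, Right { 241/64 121/32 61/16 31/8 4 } -> simplest 1927/512
BBBBRBBRRRRBBR: Left { 0 1 2 3 7/2 15/4 481/128 963/256 }, Right { 1927/512 241/64 121/32 61/16 31/8 4 } -> simplest 3853/1024
BBBBRBBRRRRBBRB: Left { 0 1 2 3 7/2 15/4 481/128 963/256 3853/1024 }, Right { 1927/512 241/64 121/32 61/16 31/8 4 } -> simplest 7707/2048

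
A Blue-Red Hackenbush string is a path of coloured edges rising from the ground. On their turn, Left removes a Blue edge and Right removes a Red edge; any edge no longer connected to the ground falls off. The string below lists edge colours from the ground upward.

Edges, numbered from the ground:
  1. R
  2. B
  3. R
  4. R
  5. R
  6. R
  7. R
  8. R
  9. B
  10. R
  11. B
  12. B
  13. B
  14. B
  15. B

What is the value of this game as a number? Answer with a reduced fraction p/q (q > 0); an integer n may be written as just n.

Build val(s[:k]) for k = 1..15, string s = R B R R R R R R B R B B B B B.
R: Left { ∅ }, Right { 0 } — simplest -1
RB: Left { -1 }, Right { 0 } — simplest -1/2
RBR: Left { -1 }, Right { -1/2 0 } — simplest -3/4
RBRR: Left { -1 }, Right { -3/4 -1/2 0 } — simplest -7/8
RBRRR: Left { -1 }, Right { -7/8 -3/4 -1/2 0 } — simplest -15/16
RBRRRR: Left { -1 }, Right { -15/16 -7/8 -3/4 -1/2 0 } — simplest -31/32
RBRRRRR: Left { -1 }, Right { -31/32 -15/16 -7/8 -3/4 -1/2 0 } — simplest -63/64
RBRRRRRR: Left { -1 }, Right { -63/64 -31/32 -15/16 -7/8 -3/4 -1/2 0 } — simplest -127/128
RBRRRRRRB: Left { -1 -127/128 }, Right { -63/64 -31/32 -15/16 -7/8 -3/4 -1/2 0 } — simplest -253/256
RBRRRRRRBR: Left { -1 -127/128 }, Right { -253/256 -63/64 -31/32 -15/16 -7/8 -3/4 -1/2 0 } — simplest -507/512
RBRRRRRRBRB: Left { -1 -127/128 -507/512 }, Right { -253/256 -63/64 -31/32 -15/16 -7/8 -3/4 -1/2 0 } — simplest -1013/1024
RBRRRRRRBRBB: Left { -1 -127/128 -507/512 -1013/1024 }, Right { -253/256 -63/64 -31/32 -15/16 -7/8 -3/4 -1/2 0 } — simplest -2025/2048
RBRRRRRRBRBBB: Left { -1 -127/128 -507/512 -1013/1024 -2025/2048 }, Right { -253/256 -63/64 -31/32 -15/16 -7/8 -3/4 -1/2 0 } — simplest -4049/4096
RBRRRRRRBRBBBB: Left { -1 -127/128 -507/512 -1013/1024 -2025/2048 -4049/4096 }, Right { -253/256 -63/64 -31/32 -15/16 -7/8 -3/4 -1/2 0 } — simplest -8097/8192
RBRRRRRRBRBBBBB: Left { -1 -127/128 -507/512 -1013/1024 -2025/2048 -4049/4096 -8097/8192 }, Right { -253/256 -63/64 -31/32 -15/16 -7/8 -3/4 -1/2 0 } — simplest -16193/16384

-16193/16384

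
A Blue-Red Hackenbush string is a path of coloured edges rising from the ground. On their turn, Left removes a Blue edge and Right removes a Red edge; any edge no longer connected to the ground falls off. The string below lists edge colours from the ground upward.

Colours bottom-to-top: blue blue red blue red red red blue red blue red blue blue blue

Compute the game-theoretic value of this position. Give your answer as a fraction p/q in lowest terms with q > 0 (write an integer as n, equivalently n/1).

Recurse on prefixes of the 14-edge string blue blue red blue red red red blue red blue red blue blue blue:
1 of 14 · b · max L 0 · min R +∞ = 1
2 of 14 · bb · max L 1 · min R +∞ = 2
3 of 14 · bbr · max L 1 · min R 2 = 3/2
4 of 14 · bbrb · max L 3/2 · min R 2 = 7/4
5 of 14 · bbrbr · max L 3/2 · min R 7/4 = 13/8
6 of 14 · bbrbrr · max L 3/2 · min R 13/8 = 25/16
7 of 14 · bbrbrrr · max L 3/2 · min R 25/16 = 49/32
8 of 14 · bbrbrrrb · max L 49/32 · min R 25/16 = 99/64
9 of 14 · bbrbrrrbr · max L 49/32 · min R 99/64 = 197/128
10 of 14 · bbrbrrrbrb · max L 197/128 · min R 99/64 = 395/256
11 of 14 · bbrbrrrbrbr · max L 197/128 · min R 395/256 = 789/512
12 of 14 · bbrbrrrbrbrb · max L 789/512 · min R 395/256 = 1579/1024
13 of 14 · bbrbrrrbrbrbb · max L 1579/1024 · min R 395/256 = 3159/2048
14 of 14 · bbrbrrrbrbrbbb · max L 3159/2048 · min R 395/256 = 6319/4096

6319/4096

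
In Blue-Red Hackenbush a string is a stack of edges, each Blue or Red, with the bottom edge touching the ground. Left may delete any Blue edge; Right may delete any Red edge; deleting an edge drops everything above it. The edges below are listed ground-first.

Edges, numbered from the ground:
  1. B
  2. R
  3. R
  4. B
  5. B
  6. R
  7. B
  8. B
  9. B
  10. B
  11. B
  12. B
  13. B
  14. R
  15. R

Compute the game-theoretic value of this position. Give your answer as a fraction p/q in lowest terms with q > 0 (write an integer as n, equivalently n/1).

7161/16384

G_1 [B]  L=[0]  R=[·]  -> 1
G_2 [BR]  L=[0]  R=[1]  -> 1/2
G_3 [BRR]  L=[0]  R=[1/2, 1]  -> 1/4
G_4 [BRRB]  L=[0, 1/4]  R=[1/2, 1]  -> 3/8
G_5 [BRRBB]  L=[0, 1/4, 3/8]  R=[1/2, 1]  -> 7/16
G_6 [BRRBBR]  L=[0, 1/4, 3/8]  R=[7/16, 1/2, 1]  -> 13/32
G_7 [BRRBBRB]  L=[0, 1/4, 3/8, 13/32]  R=[7/16, 1/2, 1]  -> 27/64
G_8 [BRRBBRBB]  L=[0, 1/4, 3/8, 13/32, 27/64]  R=[7/16, 1/2, 1]  -> 55/128
G_9 [BRRBBRBBB]  L=[0, 1/4, 3/8, 13/32, 27/64, 55/128]  R=[7/16, 1/2, 1]  -> 111/256
G_10 [BRRBBRBBBB]  L=[0, 1/4, 3/8, 13/32, 27/64, 55/128, 111/256]  R=[7/16, 1/2, 1]  -> 223/512
G_11 [BRRBBRBBBBB]  L=[0, 1/4, 3/8, 13/32, 27/64, 55/128, 111/256, 223/512]  R=[7/16, 1/2, 1]  -> 447/1024
G_12 [BRRBBRBBBBBB]  L=[0, 1/4, 3/8, 13/32, 27/64, 55/128, 111/256, 223/512, 447/1024]  R=[7/16, 1/2, 1]  -> 895/2048
G_13 [BRRBBRBBBBBBB]  L=[0, 1/4, 3/8, 13/32, 27/64, 55/128, 111/256, 223/512, 447/1024, 895/2048]  R=[7/16, 1/2, 1]  -> 1791/4096
G_14 [BRRBBRBBBBBBBR]  L=[0, 1/4, 3/8, 13/32, 27/64, 55/128, 111/256, 223/512, 447/1024, 895/2048]  R=[1791/4096, 7/16, 1/2, 1]  -> 3581/8192
G_15 [BRRBBRBBBBBBBRR]  L=[0, 1/4, 3/8, 13/32, 27/64, 55/128, 111/256, 223/512, 447/1024, 895/2048]  R=[3581/8192, 1791/4096, 7/16, 1/2, 1]  -> 7161/16384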